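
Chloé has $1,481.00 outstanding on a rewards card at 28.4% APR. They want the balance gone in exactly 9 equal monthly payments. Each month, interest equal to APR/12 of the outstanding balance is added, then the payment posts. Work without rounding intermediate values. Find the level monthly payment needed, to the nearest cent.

Monthly rate r = 28.4%/12 = 2.36667% = 0.0236667.
Level-payment amortization: P = B₀·r / (1 − (1+r)^(−n)) = 1481.00·0.0236667 / (1 − 1.02367^(−9)).
Denominator 1 − (1+r)^(−9) = 0.189835994.
P = 35.0503 / 0.189835994 ≈ 184.63.

$184.63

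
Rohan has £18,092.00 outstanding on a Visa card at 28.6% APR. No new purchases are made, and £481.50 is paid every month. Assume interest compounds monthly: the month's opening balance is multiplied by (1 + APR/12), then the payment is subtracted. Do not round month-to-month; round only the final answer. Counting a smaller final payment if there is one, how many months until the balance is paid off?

Monthly rate r = 28.6%/12 = 2.38333% = 0.0238333.
Recurrence: B ← B·(1+r) − £481.50.
Month 1: interest £431.19; balance after payment £18,041.69.
Month 2: interest £429.99; balance after payment £17,990.19.
Closed form: n = −ln(1 − rB₀/P)/ln(1+r) = −ln(0.10448)/ln(1.02383) ≈ 95.898, so the balance reaches zero during payment 96.

96 months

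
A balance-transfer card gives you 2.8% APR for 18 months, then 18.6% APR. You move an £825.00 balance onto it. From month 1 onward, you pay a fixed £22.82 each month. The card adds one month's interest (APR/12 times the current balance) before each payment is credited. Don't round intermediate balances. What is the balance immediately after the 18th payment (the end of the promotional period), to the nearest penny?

£441.34

Promo months 1–18 at r₀ = 2.8%/12 = 0.00233333; months 19+ at r₁ = 18.6%/12 = 0.0155.
After month 18: iterate B ← B·(1+r₀) − £22.82 for 18 months → £441.34.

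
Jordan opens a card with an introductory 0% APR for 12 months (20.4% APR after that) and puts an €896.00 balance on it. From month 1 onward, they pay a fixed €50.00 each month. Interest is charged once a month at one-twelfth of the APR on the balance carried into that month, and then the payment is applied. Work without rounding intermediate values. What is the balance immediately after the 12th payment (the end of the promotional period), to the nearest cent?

€296.00

Promo months 1–12 at r₀ = 0%/12 = 0; months 13+ at r₁ = 20.4%/12 = 0.017.
After month 12 (no interest yet): B = €896.00 − 12·€50.00 = €296.00.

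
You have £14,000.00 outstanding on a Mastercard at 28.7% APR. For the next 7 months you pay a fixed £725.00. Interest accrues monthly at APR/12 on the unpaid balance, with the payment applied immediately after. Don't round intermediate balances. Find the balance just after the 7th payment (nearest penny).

Monthly rate r = 28.7%/12 = 2.39167% = 0.0239167.
Each month: B ← B·(1+r) − £725.00.
Month 1: interest £334.83; balance after payment £13,609.83.
Month 2: interest £325.50; balance after payment £13,210.34.
Month 3: interest £315.95; balance after payment £12,801.28.
Month 4: interest £306.16; balance after payment £12,382.45.
Month 5: interest £296.15; balance after payment £11,953.59.
Month 6: interest £285.89; balance after payment £11,514.48.
Month 7: interest £275.39; balance after payment £11,064.87.

£11,064.87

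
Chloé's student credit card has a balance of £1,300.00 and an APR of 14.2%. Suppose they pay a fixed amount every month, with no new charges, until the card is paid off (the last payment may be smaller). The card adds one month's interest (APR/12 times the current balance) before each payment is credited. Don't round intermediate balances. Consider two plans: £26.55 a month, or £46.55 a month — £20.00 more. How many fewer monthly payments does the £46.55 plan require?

39 fewer payments

Monthly rate r = 14.2%/12 = 1.18333% = 0.0118333.
At £26.55/mo: n = ⌈−ln(1 − rB₀/P)/ln(1+r)⌉ = 74 payments (last £16.59); total interest = total paid − £1,300.00 = £654.74.
At £46.55/mo: 35 payments (last £4.80); total interest £287.50.
Payments saved = 74 − 35 = 39.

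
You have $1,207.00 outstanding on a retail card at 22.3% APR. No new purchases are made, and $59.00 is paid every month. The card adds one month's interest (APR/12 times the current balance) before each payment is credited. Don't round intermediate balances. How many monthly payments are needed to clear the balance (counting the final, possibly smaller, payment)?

Monthly rate r = 22.3%/12 = 1.85833% = 0.0185833.
Recurrence: B ← B·(1+r) − $59.00.
Month 1: interest $22.43; balance after payment $1,170.43.
Month 2: interest $21.75; balance after payment $1,133.18.
Closed form: n = −ln(1 − rB₀/P)/ln(1+r) = −ln(0.61983)/ln(1.01858) ≈ 25.977, so the balance reaches zero during payment 26.

26 months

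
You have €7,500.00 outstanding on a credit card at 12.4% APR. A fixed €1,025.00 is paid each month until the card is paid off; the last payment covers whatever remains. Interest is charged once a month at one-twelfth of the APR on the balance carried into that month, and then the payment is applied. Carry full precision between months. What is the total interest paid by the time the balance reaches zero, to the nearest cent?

€340.12

Monthly rate r = 12.4%/12 = 1.03333% = 0.0103333.
Payoff takes n = ⌈−ln(1 − rB₀/P)/ln(1+r)⌉ = ⌈7.648⌉ = 8 payments; the last is €665.12.
Total paid = 7·€1,025.00 + €665.12 = €7,840.12.
Total interest = total paid − principal = €7,840.12 − €7,500.00 = €340.12.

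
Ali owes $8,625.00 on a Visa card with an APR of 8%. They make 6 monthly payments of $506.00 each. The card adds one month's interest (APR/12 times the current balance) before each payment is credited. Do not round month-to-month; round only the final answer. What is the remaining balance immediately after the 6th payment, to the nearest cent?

Monthly rate r = 8%/12 = 0.666667% = 0.00666667.
Each month: B ← B·(1+r) − $506.00.
Month 1: interest $57.50; balance after payment $8,176.50.
Month 2: interest $54.51; balance after payment $7,725.01.
Month 3: interest $51.50; balance after payment $7,270.51.
Month 4: interest $48.47; balance after payment $6,812.98.
Month 5: interest $45.42; balance after payment $6,352.40.
Month 6: interest $42.35; balance after payment $5,888.75.

$5,888.75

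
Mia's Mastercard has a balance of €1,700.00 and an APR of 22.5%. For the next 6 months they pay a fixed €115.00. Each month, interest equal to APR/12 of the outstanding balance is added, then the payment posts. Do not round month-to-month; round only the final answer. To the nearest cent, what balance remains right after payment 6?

Monthly rate r = 22.5%/12 = 1.875% = 0.01875.
Each month: B ← B·(1+r) − €115.00.
Month 1: interest €31.88; balance after payment €1,616.88.
Month 2: interest €30.32; balance after payment €1,532.19.
Month 3: interest €28.73; balance after payment €1,445.92.
Month 4: interest €27.11; balance after payment €1,358.03.
Month 5: interest €25.46; balance after payment €1,268.49.
Month 6: interest €23.78; balance after payment €1,177.28.

€1,177.28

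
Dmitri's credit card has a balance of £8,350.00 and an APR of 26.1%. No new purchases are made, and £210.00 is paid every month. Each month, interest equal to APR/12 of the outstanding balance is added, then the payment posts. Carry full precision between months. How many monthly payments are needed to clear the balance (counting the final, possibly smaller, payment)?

94 months

Monthly rate r = 26.1%/12 = 2.175% = 0.02175.
Recurrence: B ← B·(1+r) − £210.00.
Month 1: interest £181.61; balance after payment £8,321.61.
Month 2: interest £181.00; balance after payment £8,292.61.
Closed form: n = −ln(1 − rB₀/P)/ln(1+r) = −ln(0.13518)/ln(1.02175) ≈ 93.004, so the balance reaches zero during payment 94.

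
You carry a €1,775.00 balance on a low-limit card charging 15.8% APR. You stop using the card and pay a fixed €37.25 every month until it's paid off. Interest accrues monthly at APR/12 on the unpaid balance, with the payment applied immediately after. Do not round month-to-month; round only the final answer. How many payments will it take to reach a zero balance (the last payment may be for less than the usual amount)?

76 months

Monthly rate r = 15.8%/12 = 1.31667% = 0.0131667.
Recurrence: B ← B·(1+r) − €37.25.
Month 1: interest €23.37; balance after payment €1,761.12.
Month 2: interest €23.19; balance after payment €1,747.06.
Closed form: n = −ln(1 − rB₀/P)/ln(1+r) = −ln(0.3726)/ln(1.01317) ≈ 75.475, so the balance reaches zero during payment 76.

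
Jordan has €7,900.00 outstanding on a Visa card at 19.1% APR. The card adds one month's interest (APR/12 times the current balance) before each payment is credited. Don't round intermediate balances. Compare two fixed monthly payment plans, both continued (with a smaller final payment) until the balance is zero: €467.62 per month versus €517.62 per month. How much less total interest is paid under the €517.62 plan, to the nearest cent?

€152.21

Monthly rate r = 19.1%/12 = 1.59167% = 0.0159167.
At €467.62/mo: n = ⌈−ln(1 − rB₀/P)/ln(1+r)⌉ = 20 payments (last €390.39); total interest = total paid − €7,900.00 = €1,375.17.
At €517.62/mo: 18 payments (last €323.42); total interest €1,222.96.
Interest saved = €1,375.17 − €1,222.96 = €152.21.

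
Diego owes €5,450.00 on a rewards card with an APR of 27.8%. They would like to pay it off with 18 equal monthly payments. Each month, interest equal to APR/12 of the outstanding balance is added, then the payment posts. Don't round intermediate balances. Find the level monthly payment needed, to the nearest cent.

€373.73

Monthly rate r = 27.8%/12 = 2.31667% = 0.0231667.
Level-payment amortization: P = B₀·r / (1 − (1+r)^(−n)) = 5450.00·0.0231667 / (1 − 1.02317^(−18)).
Denominator 1 − (1+r)^(−18) = 0.337836701.
P = 126.258 / 0.337836701 ≈ 373.73.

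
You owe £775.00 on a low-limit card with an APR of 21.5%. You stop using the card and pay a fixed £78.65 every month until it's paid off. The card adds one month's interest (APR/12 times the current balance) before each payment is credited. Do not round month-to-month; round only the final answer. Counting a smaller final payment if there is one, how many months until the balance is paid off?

11 months

Monthly rate r = 21.5%/12 = 1.79167% = 0.0179167.
Recurrence: B ← B·(1+r) − £78.65.
Month 1: interest £13.89; balance after payment £710.24.
Month 2: interest £12.73; balance after payment £644.31.
Closed form: n = −ln(1 − rB₀/P)/ln(1+r) = −ln(0.82345)/ln(1.01792) ≈ 10.939, so the balance reaches zero during payment 11.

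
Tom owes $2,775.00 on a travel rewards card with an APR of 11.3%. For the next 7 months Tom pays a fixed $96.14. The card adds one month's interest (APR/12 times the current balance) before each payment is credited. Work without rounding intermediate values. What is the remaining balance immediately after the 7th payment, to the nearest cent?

Monthly rate r = 11.3%/12 = 0.941667% = 0.00941667.
Each month: B ← B·(1+r) − $96.14.
Month 1: interest $26.13; balance after payment $2,704.99.
Month 2: interest $25.47; balance after payment $2,634.32.
Month 3: interest $24.81; balance after payment $2,562.99.
Month 4: interest $24.13; balance after payment $2,490.98.
Month 5: interest $23.46; balance after payment $2,418.30.
Month 6: interest $22.77; balance after payment $2,344.93.
Month 7: interest $22.08; balance after payment $2,270.88.

$2,270.88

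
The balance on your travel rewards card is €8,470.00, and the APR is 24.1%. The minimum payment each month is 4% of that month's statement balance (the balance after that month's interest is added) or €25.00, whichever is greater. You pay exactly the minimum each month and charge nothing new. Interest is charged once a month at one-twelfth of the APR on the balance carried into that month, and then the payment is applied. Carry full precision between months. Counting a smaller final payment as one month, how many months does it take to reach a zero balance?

Monthly rate r = 24.1%/12 = 2.00833% = 0.0200833.
While 4% of the post-interest balance exceeds €25.00, each month B ← (B·(1+r))·(1 − 0.04), i.e. B shrinks by the factor (1+r)·0.96 = 0.97928.
This holds for months 1–126. Entering month 127 the balance is €605.55; 4% of the post-interest balance is now below €25.00, so the flat €25.00 minimum applies from here.
From month 127 a fixed €25.00 at rate r clears €605.55 in 34 more payments. Total: 126 + 34 = 160 months.

160 months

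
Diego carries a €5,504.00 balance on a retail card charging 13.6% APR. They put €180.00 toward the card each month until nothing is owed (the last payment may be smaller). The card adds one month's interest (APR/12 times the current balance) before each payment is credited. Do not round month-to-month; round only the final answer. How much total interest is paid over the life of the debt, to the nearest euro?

Monthly rate r = 13.6%/12 = 1.13333% = 0.0113333.
Payoff takes n = ⌈−ln(1 − rB₀/P)/ln(1+r)⌉ = ⌈37.755⌉ = 38 payments; the last is €136.13.
Total paid = 37·€180.00 + €136.13 = €6,796.13.
Total interest = total paid − principal = €6,796.13 − €5,504.00 = €1,292.13.

€1,292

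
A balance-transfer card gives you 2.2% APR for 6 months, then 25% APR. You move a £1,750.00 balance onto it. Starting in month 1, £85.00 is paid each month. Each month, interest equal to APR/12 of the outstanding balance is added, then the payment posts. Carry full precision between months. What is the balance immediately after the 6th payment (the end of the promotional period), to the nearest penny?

£1,257.00

Promo months 1–6 at r₀ = 2.2%/12 = 0.00183333; months 7+ at r₁ = 25%/12 = 0.0208333.
After month 6: iterate B ← B·(1+r₀) − £85.00 for 6 months → £1,257.00.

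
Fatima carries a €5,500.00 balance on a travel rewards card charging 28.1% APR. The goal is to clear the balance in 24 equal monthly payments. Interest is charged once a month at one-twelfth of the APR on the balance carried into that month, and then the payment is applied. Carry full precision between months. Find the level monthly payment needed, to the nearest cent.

Monthly rate r = 28.1%/12 = 2.34167% = 0.0234167.
Level-payment amortization: P = B₀·r / (1 − (1+r)^(−n)) = 5500.00·0.0234167 / (1 − 1.02342^(−24)).
Denominator 1 − (1+r)^(−24) = 0.426226677.
P = 128.792 / 0.426226677 ≈ 302.17.

€302.17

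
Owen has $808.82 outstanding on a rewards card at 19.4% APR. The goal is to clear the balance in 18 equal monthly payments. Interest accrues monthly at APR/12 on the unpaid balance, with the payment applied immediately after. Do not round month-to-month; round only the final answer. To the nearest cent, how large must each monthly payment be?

$52.15

Monthly rate r = 19.4%/12 = 1.61667% = 0.0161667.
Level-payment amortization: P = B₀·r / (1 − (1+r)^(−n)) = 808.82·0.0161667 / (1 − 1.01617^(−18)).
Denominator 1 − (1+r)^(−18) = 0.250742677.
P = 13.0759 / 0.250742677 ≈ 52.15.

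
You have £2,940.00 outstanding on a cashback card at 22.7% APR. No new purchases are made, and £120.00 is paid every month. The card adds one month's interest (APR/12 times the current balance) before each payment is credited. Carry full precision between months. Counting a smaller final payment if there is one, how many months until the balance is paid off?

34 months

Monthly rate r = 22.7%/12 = 1.89167% = 0.0189167.
Recurrence: B ← B·(1+r) − £120.00.
Month 1: interest £55.61; balance after payment £2,875.61.
Month 2: interest £54.40; balance after payment £2,810.01.
Closed form: n = −ln(1 − rB₀/P)/ln(1+r) = −ln(0.53654)/ln(1.01892) ≈ 33.224, so the balance reaches zero during payment 34.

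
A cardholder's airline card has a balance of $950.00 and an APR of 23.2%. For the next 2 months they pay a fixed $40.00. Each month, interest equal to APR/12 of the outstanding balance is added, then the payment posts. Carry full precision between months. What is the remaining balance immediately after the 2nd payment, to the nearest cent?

Monthly rate r = 23.2%/12 = 1.93333% = 0.0193333.
Each month: B ← B·(1+r) − $40.00.
Month 1: interest $18.37; balance after payment $928.37.
Month 2: interest $17.95; balance after payment $906.32.

$906.32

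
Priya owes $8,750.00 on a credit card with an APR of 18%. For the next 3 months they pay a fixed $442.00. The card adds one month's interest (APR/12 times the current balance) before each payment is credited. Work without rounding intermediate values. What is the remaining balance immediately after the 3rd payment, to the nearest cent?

$7,803.70

Monthly rate r = 18%/12 = 1.5% = 0.015.
Each month: B ← B·(1+r) − $442.00.
Month 1: interest $131.25; balance after payment $8,439.25.
Month 2: interest $126.59; balance after payment $8,123.84.
Month 3: interest $121.86; balance after payment $7,803.70.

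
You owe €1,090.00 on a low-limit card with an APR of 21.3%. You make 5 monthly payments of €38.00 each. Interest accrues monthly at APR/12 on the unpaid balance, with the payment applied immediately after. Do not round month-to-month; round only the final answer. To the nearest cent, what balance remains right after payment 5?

Monthly rate r = 21.3%/12 = 1.775% = 0.01775.
Each month: B ← B·(1+r) − €38.00.
Month 1: interest €19.35; balance after payment €1,071.35.
Month 2: interest €19.02; balance after payment €1,052.36.
Month 3: interest €18.68; balance after payment €1,033.04.
Month 4: interest €18.34; balance after payment €1,013.38.
Month 5: interest €17.99; balance after payment €993.37.

€993.37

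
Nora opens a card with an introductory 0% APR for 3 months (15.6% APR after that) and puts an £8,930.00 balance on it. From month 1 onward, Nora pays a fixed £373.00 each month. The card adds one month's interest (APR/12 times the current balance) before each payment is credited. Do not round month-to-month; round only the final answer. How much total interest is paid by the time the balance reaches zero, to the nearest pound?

£1,366

Promo months 1–3 at r₀ = 0%/12 = 0; months 4+ at r₁ = 15.6%/12 = 0.013.
After month 3 (no interest yet): B = £8,930.00 − 3·£373.00 = £7,811.00.
Then at r₁ with £373.00/mo: n₂ = −ln(1 − r₁·B/P)/ln(1+r₁) ≈ 24.60 → 25 more payments.
Total paid = 27·£373.00 + £225.40 = £10,296.40; interest = £10,296.40 − £8,930.00 = £1,366.40.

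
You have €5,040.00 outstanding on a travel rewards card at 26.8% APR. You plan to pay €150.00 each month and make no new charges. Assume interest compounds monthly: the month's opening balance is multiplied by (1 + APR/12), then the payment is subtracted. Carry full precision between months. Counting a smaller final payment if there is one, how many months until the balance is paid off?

Monthly rate r = 26.8%/12 = 2.23333% = 0.0223333.
Recurrence: B ← B·(1+r) − €150.00.
Month 1: interest €112.56; balance after payment €5,002.56.
Month 2: interest €111.72; balance after payment €4,964.28.
Closed form: n = −ln(1 − rB₀/P)/ln(1+r) = −ln(0.2496)/ln(1.02233) ≈ 62.836, so the balance reaches zero during payment 63.

63 payments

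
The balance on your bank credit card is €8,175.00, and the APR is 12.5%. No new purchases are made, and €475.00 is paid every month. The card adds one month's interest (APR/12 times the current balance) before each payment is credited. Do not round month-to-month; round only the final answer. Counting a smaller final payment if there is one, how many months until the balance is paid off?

Monthly rate r = 12.5%/12 = 1.04167% = 0.0104167.
Recurrence: B ← B·(1+r) − €475.00.
Month 1: interest €85.16; balance after payment €7,785.16.
Month 2: interest €81.10; balance after payment €7,391.25.
Closed form: n = −ln(1 − rB₀/P)/ln(1+r) = −ln(0.82072)/ln(1.01042) ≈ 19.065, so the balance reaches zero during payment 20.

20 payments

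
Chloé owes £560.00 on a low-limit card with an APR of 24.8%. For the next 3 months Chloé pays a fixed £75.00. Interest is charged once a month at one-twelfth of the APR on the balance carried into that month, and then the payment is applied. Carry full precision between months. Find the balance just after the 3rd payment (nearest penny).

Monthly rate r = 24.8%/12 = 2.06667% = 0.0206667.
Each month: B ← B·(1+r) − £75.00.
Month 1: interest £11.57; balance after payment £496.57.
Month 2: interest £10.26; balance after payment £431.84.
Month 3: interest £8.92; balance after payment £365.76.

£365.76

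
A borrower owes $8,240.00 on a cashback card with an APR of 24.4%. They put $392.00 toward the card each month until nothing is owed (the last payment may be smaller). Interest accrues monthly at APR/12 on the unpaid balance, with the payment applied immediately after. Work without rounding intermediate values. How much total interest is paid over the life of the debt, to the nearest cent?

$2,619.43

Monthly rate r = 24.4%/12 = 2.03333% = 0.0203333.
Payoff takes n = ⌈−ln(1 − rB₀/P)/ln(1+r)⌉ = ⌈27.701⌉ = 28 payments; the last is $275.43.
Total paid = 27·$392.00 + $275.43 = $10,859.43.
Total interest = total paid − principal = $10,859.43 − $8,240.00 = $2,619.43.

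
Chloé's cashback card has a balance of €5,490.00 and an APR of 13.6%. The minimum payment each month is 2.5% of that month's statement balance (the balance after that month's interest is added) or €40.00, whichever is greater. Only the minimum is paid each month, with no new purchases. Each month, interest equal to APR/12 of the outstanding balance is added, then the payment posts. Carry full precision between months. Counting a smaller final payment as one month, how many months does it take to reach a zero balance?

Monthly rate r = 13.6%/12 = 1.13333% = 0.0113333.
While 2.5% of the post-interest balance exceeds €40.00, each month B ← (B·(1+r))·(1 − 0.025), i.e. B shrinks by the factor (1+r)·0.975 = 0.98605.
This holds for months 1–89. Entering month 90 the balance is €1,572.45; 2.5% of the post-interest balance is now below €40.00, so the flat €40.00 minimum applies from here.
From month 90 a fixed €40.00 at rate r clears €1,572.45 in 53 more payments. Total: 89 + 53 = 142 months.

142 months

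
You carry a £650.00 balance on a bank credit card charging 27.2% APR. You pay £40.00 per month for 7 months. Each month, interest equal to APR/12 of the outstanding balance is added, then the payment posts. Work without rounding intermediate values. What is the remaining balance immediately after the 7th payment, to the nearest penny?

£460.64

Monthly rate r = 27.2%/12 = 2.26667% = 0.0226667.
Each month: B ← B·(1+r) − £40.00.
Month 1: interest £14.73; balance after payment £624.73.
Month 2: interest £14.16; balance after payment £598.89.
Month 3: interest £13.57; balance after payment £572.47.
Month 4: interest £12.98; balance after payment £545.44.
Month 5: interest £12.36; balance after payment £517.81.
Month 6: interest £11.74; balance after payment £489.55.
Month 7: interest £11.10; balance after payment £460.64.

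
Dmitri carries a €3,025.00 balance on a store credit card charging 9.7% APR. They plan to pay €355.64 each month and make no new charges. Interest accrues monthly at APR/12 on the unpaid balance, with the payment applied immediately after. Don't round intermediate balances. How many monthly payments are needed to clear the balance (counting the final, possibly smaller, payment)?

Monthly rate r = 9.7%/12 = 0.808333% = 0.00808333.
Recurrence: B ← B·(1+r) − €355.64.
Month 1: interest €24.45; balance after payment €2,693.81.
Month 2: interest €21.77; balance after payment €2,359.95.
Closed form: n = −ln(1 − rB₀/P)/ln(1+r) = −ln(0.93124)/ln(1.00808) ≈ 8.848, so the balance reaches zero during payment 9.

9 months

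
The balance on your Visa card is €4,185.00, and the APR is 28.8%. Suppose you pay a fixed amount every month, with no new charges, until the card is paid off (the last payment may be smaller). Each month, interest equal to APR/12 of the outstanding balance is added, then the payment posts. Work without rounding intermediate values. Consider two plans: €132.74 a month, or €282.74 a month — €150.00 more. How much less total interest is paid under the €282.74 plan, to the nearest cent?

€2,677.74

Monthly rate r = 28.8%/12 = 2.4% = 0.024.
At €132.74/mo: n = ⌈−ln(1 − rB₀/P)/ln(1+r)⌉ = 60 payments (last €79.02); total interest = total paid − €4,185.00 = €3,725.68.
At €282.74/mo: 19 payments (last €143.62); total interest €1,047.94.
Interest saved = €3,725.68 − €1,047.94 = €2,677.74.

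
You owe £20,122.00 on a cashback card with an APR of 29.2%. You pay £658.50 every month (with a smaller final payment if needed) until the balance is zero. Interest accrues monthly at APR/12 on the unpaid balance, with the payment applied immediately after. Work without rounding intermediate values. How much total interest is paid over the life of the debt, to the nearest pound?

£17,153

Monthly rate r = 29.2%/12 = 2.43333% = 0.0243333.
Payoff takes n = ⌈−ln(1 − rB₀/P)/ln(1+r)⌉ = ⌈56.604⌉ = 57 payments; the last is £399.46.
Total paid = 56·£658.50 + £399.46 = £37,275.46.
Total interest = total paid − principal = £37,275.46 − £20,122.00 = £17,153.46.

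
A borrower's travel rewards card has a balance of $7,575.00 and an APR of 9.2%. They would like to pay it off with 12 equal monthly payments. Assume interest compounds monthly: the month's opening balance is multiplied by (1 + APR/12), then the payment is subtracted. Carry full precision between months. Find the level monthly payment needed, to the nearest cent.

$663.15

Monthly rate r = 9.2%/12 = 0.766667% = 0.00766667.
Level-payment amortization: P = B₀·r / (1 − (1+r)^(−n)) = 7575.00·0.00766667 / (1 − 1.00767^(−12)).
Denominator 1 − (1+r)^(−12) = 0.0875747599.
P = 58.075 / 0.0875747599 ≈ 663.15.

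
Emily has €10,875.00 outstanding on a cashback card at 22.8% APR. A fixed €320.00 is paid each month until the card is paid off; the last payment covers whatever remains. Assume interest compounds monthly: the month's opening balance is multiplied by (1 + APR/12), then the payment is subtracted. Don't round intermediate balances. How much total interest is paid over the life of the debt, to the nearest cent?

Monthly rate r = 22.8%/12 = 1.9% = 0.019.
Payoff takes n = ⌈−ln(1 − rB₀/P)/ln(1+r)⌉ = ⌈55.129⌉ = 56 payments; the last is €41.54.
Total paid = 55·€320.00 + €41.54 = €17,641.54.
Total interest = total paid − principal = €17,641.54 − €10,875.00 = €6,766.54.

€6,766.54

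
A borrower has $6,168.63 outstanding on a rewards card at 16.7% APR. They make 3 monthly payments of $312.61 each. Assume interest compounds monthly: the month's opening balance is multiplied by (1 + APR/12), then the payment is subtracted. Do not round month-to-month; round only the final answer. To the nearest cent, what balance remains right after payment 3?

$5,478.83

Monthly rate r = 16.7%/12 = 1.39167% = 0.0139167.
Each month: B ← B·(1+r) − $312.61.
Month 1: interest $85.85; balance after payment $5,941.87.
Month 2: interest $82.69; balance after payment $5,711.95.
Month 3: interest $79.49; balance after payment $5,478.83.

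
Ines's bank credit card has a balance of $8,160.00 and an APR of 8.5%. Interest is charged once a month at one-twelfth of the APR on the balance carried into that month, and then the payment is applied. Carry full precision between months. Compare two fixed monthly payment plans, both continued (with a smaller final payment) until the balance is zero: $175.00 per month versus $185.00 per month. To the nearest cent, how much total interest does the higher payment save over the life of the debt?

$121.63

Monthly rate r = 8.5%/12 = 0.708333% = 0.00708333.
At $175.00/mo: n = ⌈−ln(1 − rB₀/P)/ln(1+r)⌉ = 57 payments (last $139.83); total interest = total paid − $8,160.00 = $1,779.83.
At $185.00/mo: 54 payments (last $13.20); total interest $1,658.20.
Interest saved = $1,779.83 − $1,658.20 = $121.63.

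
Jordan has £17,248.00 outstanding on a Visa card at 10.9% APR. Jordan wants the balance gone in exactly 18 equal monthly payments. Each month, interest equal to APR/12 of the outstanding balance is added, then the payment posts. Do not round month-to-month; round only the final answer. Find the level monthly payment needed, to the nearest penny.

Monthly rate r = 10.9%/12 = 0.908333% = 0.00908333.
Level-payment amortization: P = B₀·r / (1 − (1+r)^(−n)) = 17248.00·0.00908333 / (1 − 1.00908^(−18)).
Denominator 1 − (1+r)^(−18) = 0.150206503.
P = 156.669 / 0.150206503 ≈ 1043.03.

£1,043.03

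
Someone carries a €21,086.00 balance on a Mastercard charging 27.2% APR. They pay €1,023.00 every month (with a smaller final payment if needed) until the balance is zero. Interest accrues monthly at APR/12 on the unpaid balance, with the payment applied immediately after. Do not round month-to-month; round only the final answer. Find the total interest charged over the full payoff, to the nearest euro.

Monthly rate r = 27.2%/12 = 2.26667% = 0.0226667.
Payoff takes n = ⌈−ln(1 − rB₀/P)/ln(1+r)⌉ = ⌈28.091⌉ = 29 payments; the last is €93.85.
Total paid = 28·€1,023.00 + €93.85 = €28,737.85.
Total interest = total paid − principal = €28,737.85 − €21,086.00 = €7,651.85.

€7,652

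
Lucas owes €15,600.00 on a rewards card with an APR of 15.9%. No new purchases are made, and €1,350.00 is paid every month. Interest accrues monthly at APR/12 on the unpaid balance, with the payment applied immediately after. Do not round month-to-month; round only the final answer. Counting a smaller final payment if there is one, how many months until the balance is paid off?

Monthly rate r = 15.9%/12 = 1.325% = 0.01325.
Recurrence: B ← B·(1+r) − €1,350.00.
Month 1: interest €206.70; balance after payment €14,456.70.
Month 2: interest €191.55; balance after payment €13,298.25.
Closed form: n = −ln(1 − rB₀/P)/ln(1+r) = −ln(0.84689)/ln(1.01325) ≈ 12.625, so the balance reaches zero during payment 13.

13 months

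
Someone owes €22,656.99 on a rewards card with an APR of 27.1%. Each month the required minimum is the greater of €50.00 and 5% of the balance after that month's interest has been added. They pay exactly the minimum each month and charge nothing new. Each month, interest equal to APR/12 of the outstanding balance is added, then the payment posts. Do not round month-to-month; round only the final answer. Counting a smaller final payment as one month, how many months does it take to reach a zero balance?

Monthly rate r = 27.1%/12 = 2.25833% = 0.0225833.
While 5% of the post-interest balance exceeds €50.00, each month B ← (B·(1+r))·(1 − 0.05), i.e. B shrinks by the factor (1+r)·0.95 = 0.97145.
This holds for months 1–109. Entering month 110 the balance is €964.35; 5% of the post-interest balance is now below €50.00, so the flat €50.00 minimum applies from here.
From month 110 a fixed €50.00 at rate r clears €964.35 in 26 more payments. Total: 109 + 26 = 135 months.

135 months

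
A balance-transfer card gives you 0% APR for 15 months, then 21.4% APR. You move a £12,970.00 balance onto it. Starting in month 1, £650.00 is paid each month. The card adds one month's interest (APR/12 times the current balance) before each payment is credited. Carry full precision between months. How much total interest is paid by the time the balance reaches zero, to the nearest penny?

£182.21

Promo months 1–15 at r₀ = 0%/12 = 0; months 16+ at r₁ = 21.4%/12 = 0.0178333.
After month 15 (no interest yet): B = £12,970.00 − 15·£650.00 = £3,220.00.
Then at r₁ with £650.00/mo: n₂ = −ln(1 − r₁·B/P)/ln(1+r₁) ≈ 5.23 → 6 more payments.
Total paid = 20·£650.00 + £152.21 = £13,152.21; interest = £13,152.21 − £12,970.00 = £182.21.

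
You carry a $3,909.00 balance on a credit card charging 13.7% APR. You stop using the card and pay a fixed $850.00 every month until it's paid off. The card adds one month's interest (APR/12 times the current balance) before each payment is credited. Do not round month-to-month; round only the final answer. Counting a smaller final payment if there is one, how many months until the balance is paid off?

Monthly rate r = 13.7%/12 = 1.14167% = 0.0114167.
Recurrence: B ← B·(1+r) − $850.00.
Month 1: interest $44.63; balance after payment $3,103.63.
Month 2: interest $35.43; balance after payment $2,289.06.
Month 3: interest $26.13; balance after payment $1,465.19.
Month 4: interest $16.73; balance after payment $631.92.
Month 5: interest $7.21; balance after payment $0.00.

5 months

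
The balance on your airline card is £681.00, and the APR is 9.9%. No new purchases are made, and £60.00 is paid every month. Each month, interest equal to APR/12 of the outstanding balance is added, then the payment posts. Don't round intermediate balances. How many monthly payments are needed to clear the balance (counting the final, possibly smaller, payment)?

12 months

Monthly rate r = 9.9%/12 = 0.825% = 0.00825.
Recurrence: B ← B·(1+r) − £60.00.
Month 1: interest £5.62; balance after payment £626.62.
Month 2: interest £5.17; balance after payment £571.79.
Closed form: n = −ln(1 − rB₀/P)/ln(1+r) = −ln(0.90636)/ln(1.00825) ≈ 11.966, so the balance reaches zero during payment 12.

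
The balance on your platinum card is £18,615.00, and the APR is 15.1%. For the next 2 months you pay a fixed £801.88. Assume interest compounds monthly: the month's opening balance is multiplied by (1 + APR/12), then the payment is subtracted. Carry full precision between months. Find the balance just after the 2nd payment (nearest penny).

£17,472.57

Monthly rate r = 15.1%/12 = 1.25833% = 0.0125833.
Each month: B ← B·(1+r) − £801.88.
Month 1: interest £234.24; balance after payment £18,047.36.
Month 2: interest £227.10; balance after payment £17,472.57.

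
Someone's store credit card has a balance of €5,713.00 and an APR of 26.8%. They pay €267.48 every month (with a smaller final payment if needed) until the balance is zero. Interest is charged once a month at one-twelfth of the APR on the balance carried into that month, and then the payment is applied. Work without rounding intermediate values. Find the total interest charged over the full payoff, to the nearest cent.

€2,137.24

Monthly rate r = 26.8%/12 = 2.23333% = 0.0223333.
Payoff takes n = ⌈−ln(1 − rB₀/P)/ln(1+r)⌉ = ⌈29.346⌉ = 30 payments; the last is €93.32.
Total paid = 29·€267.48 + €93.32 = €7,850.24.
Total interest = total paid − principal = €7,850.24 − €5,713.00 = €2,137.24.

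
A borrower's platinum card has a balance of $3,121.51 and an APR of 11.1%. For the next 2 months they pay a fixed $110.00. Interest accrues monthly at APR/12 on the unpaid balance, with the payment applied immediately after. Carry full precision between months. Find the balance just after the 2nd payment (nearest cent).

$2,958.51

Monthly rate r = 11.1%/12 = 0.925% = 0.00925.
Each month: B ← B·(1+r) − $110.00.
Month 1: interest $28.87; balance after payment $3,040.38.
Month 2: interest $28.12; balance after payment $2,958.51.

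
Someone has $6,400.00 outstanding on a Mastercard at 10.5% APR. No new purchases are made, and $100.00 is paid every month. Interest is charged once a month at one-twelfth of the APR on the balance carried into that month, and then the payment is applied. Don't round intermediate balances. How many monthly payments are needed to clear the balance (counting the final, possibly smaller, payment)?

Monthly rate r = 10.5%/12 = 0.875% = 0.00875.
Recurrence: B ← B·(1+r) − $100.00.
Month 1: interest $56.00; balance after payment $6,356.00.
Month 2: interest $55.62; balance after payment $6,311.61.
Closed form: n = −ln(1 − rB₀/P)/ln(1+r) = −ln(0.44)/ln(1.00875) ≈ 94.236, so the balance reaches zero during payment 95.

95 payments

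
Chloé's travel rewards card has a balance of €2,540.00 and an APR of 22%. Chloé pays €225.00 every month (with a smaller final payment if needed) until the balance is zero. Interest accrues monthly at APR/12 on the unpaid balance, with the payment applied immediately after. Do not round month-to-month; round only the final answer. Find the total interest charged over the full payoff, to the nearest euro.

Monthly rate r = 22%/12 = 1.83333% = 0.0183333.
Payoff takes n = ⌈−ln(1 − rB₀/P)/ln(1+r)⌉ = ⌈12.764⌉ = 13 payments; the last is €172.24.
Total paid = 12·€225.00 + €172.24 = €2,872.24.
Total interest = total paid − principal = €2,872.24 − €2,540.00 = €332.24.

€332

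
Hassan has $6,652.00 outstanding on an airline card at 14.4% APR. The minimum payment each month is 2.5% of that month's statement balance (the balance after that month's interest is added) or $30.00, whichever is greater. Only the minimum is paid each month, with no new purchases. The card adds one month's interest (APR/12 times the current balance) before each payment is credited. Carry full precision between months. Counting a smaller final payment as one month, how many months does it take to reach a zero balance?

183 months

Monthly rate r = 14.4%/12 = 1.2% = 0.012.
While 2.5% of the post-interest balance exceeds $30.00, each month B ← (B·(1+r))·(1 − 0.025), i.e. B shrinks by the factor (1+r)·0.975 = 0.9867.
This holds for months 1–129. Entering month 130 the balance is $1,182.59; 2.5% of the post-interest balance is now below $30.00, so the flat $30.00 minimum applies from here.
From month 130 a fixed $30.00 at rate r clears $1,182.59 in 54 more payments. Total: 129 + 54 = 183 months.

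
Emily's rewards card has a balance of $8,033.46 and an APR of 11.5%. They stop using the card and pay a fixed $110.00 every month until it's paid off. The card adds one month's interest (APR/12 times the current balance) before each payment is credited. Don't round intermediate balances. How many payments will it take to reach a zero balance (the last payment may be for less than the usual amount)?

Monthly rate r = 11.5%/12 = 0.958333% = 0.00958333.
Recurrence: B ← B·(1+r) − $110.00.
Month 1: interest $76.99; balance after payment $8,000.45.
Month 2: interest $76.67; balance after payment $7,967.12.
Closed form: n = −ln(1 − rB₀/P)/ln(1+r) = −ln(0.30012)/ln(1.00958) ≈ 126.193, so the balance reaches zero during payment 127.

127 months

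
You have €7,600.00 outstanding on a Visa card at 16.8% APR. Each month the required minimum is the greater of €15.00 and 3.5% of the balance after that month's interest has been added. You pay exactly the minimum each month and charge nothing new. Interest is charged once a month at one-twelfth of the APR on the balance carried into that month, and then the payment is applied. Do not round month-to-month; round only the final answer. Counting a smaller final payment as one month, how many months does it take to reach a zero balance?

Monthly rate r = 16.8%/12 = 1.4% = 0.014.
While 3.5% of the post-interest balance exceeds €15.00, each month B ← (B·(1+r))·(1 − 0.035), i.e. B shrinks by the factor (1+r)·0.965 = 0.97851.
This holds for months 1–134. Entering month 135 the balance is €413.58; 3.5% of the post-interest balance is now below €15.00, so the flat €15.00 minimum applies from here.
From month 135 a fixed €15.00 at rate r clears €413.58 in 36 more payments. Total: 134 + 36 = 170 months.

170 months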